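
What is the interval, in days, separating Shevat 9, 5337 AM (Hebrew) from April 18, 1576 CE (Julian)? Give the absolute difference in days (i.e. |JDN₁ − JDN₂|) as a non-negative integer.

254

First date → JDN 2297054; second date → JDN 2296800.
The interval is |2297054 − 2296800| = 254 days.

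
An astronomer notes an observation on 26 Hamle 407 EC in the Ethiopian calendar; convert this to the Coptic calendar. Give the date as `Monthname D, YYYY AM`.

The source date corresponds to 21 July 415 in the proleptic Gregorian calendar (JDN 1872837).
That day falls on 26 Epip 131 AM in the Coptic calendar.

Epip 26, 131 AM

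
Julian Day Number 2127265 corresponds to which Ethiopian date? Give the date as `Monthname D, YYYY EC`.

Yekatit 24, 1104 EC

The proleptic Gregorian equivalent of JDN 2127265 is 26 February 1112.
In the Ethiopian calendar that day is Yekatit 24, 1104 EC.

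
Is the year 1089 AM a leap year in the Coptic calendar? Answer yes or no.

1089 mod 4 = 1; in the Coptic calendar a year is leap when year mod 4 = 3, so it is a common year.

no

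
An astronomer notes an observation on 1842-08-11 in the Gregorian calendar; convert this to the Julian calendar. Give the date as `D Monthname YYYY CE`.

30 July 1842 CE

The Julian–Gregorian offset here is 12 days (Julian trailing).
11 August 1842 Gregorian − 12 days → 30 July 1842 Julian.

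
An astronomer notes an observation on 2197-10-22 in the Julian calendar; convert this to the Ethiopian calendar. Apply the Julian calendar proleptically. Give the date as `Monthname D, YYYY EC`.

Both dates share Julian Day Number 2523807; in the Ethiopian calendar that is 25 Tikimt 2190 EC.

Tikimt 25, 2190 EC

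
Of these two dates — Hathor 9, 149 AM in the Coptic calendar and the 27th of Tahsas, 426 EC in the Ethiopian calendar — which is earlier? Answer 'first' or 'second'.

First date → JDN 1879155; second date → JDN 1879568.
JDN 1879155 < JDN 1879568, so the first date is earlier.

first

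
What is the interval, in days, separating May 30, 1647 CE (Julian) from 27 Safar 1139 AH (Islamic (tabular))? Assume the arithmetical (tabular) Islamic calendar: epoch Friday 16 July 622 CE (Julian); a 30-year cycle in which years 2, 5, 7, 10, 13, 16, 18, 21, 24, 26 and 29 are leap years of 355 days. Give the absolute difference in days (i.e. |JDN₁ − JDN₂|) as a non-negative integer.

28991

JDN of the first date = 2322774.
JDN of the second date = 2351765.
|2351765 − 2322774| = 28991.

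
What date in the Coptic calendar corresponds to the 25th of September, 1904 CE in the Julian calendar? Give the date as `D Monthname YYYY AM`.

Julian Day Number of the source date = 2416762.
Converting JDN 2416762 to the Coptic calendar gives 28 Thout 1621 AM.

28 Thout 1621 AM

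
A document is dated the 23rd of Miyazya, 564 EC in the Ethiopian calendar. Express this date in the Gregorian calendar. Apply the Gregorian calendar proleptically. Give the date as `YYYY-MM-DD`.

Julian Day Number of the source date = 1930089.
Converting JDN 1930089 to the Gregorian calendar gives 20 April 572 CE.

0572-04-20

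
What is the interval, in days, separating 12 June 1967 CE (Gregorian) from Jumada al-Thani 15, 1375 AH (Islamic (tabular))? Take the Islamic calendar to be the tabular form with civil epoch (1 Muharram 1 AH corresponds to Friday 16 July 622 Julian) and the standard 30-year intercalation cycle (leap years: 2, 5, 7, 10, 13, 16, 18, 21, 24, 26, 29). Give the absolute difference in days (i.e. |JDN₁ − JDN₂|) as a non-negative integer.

First date → JDN 2439654; second date → JDN 2435502.
The interval is |2439654 − 2435502| = 4152 days.

4152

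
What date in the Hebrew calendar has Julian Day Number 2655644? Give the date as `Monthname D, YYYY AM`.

Cheshvan 8, 6319 AM

JDN 2655644 is 21 October 2558 in the Gregorian calendar.
In the Hebrew calendar that day is Cheshvan 8, 6319 AM.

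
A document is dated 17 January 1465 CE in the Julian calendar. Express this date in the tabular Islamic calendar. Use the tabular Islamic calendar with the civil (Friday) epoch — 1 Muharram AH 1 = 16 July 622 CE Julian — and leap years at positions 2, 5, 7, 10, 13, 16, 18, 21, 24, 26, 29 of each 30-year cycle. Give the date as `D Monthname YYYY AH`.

19 Jumada al-Awwal 869 AH

Both dates share Julian Day Number 2256166; in the tabular Islamic calendar that is 19 Jumada al-Awwal 869 AH.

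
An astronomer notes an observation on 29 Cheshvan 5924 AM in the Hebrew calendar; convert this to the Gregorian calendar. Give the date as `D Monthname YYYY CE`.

Both dates share Julian Day Number 2511409; in the Gregorian calendar that is 26 November 2163 CE.

26 November 2163 CE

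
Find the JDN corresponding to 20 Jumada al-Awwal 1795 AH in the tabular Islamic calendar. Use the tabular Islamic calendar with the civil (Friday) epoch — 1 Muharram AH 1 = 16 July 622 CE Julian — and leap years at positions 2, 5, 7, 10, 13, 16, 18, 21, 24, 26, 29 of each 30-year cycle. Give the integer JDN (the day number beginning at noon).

Equivalently 3 July 2363 (Gregorian).
JDN 2400001 is 17 November 1858 CE (Gregorian), MJD 0; the target day is +184310 days from there, so JDN = 2584311.

2584311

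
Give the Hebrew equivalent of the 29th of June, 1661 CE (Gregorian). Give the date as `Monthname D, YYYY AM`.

Both dates share Julian Day Number 2327908; in the Hebrew calendar that is 2 Tammuz 5421 AM.

Tammuz 2, 5421 AM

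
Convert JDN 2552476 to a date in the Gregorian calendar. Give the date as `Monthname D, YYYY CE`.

JDN 2451545 is 1 Jan 2000; 2552476 is +100931 days from there.

May 4, 2276 CE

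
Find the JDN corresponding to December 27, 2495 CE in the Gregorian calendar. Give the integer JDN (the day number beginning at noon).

2632701

JDN 2451545 is 1 January 2000 CE (Gregorian); the target day is +181156 days from there, so JDN = 2632701.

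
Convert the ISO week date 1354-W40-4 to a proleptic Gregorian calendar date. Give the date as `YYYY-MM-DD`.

ISO week 1 of 1354 is the week containing the first Thursday of 1354.
Week 40, day 4 (Thursday) lands on 1354-10-03.

1354-10-03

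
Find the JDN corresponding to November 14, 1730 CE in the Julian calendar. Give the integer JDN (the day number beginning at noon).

2353258

Equivalently 25 November 1730 (Gregorian).
JDN 2400001 is 17 November 1858 CE (Gregorian), MJD 0; the target day is −46743 days from there, so JDN = 2353258.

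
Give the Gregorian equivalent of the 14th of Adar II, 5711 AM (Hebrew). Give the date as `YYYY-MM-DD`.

Julian Day Number of the source date = 2433728.
Converting JDN 2433728 to the Gregorian calendar gives 22 March 1951 CE.

1951-03-22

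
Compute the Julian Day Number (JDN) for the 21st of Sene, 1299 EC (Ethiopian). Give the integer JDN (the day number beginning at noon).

2198605

Equivalently 23 June 1307 (proleptic Gregorian).
JDN 2299161 is 15 October 1582 CE (Gregorian); the target day is −100556 days from there, so JDN = 2198605.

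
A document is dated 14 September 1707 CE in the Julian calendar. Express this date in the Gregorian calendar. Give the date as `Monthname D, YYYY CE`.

September 25, 1707 CE

At this point the Julian calendar is 11 days behind the Gregorian.
14 September 1707 Julian + 11 days → 25 September 1707 Gregorian.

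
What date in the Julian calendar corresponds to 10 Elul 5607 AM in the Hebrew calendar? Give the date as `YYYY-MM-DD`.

Both dates share Julian Day Number 2395896; in the Julian calendar that is 10 August 1847 CE.

1847-08-10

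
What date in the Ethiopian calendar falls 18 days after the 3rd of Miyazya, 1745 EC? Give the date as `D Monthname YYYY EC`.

21 Miyazya 1745 EC

The starting date is JDN 2361429; 2361429 + 18 = 2361447.
JDN 2361447 corresponds to 21 Miyazya 1745 EC.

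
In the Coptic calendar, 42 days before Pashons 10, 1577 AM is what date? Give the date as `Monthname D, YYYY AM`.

The starting date is JDN 2400913; 2400913 − 42 = 2400871.
JDN 2400871 corresponds to Paremhat 28, 1577 AM.

Paremhat 28, 1577 AM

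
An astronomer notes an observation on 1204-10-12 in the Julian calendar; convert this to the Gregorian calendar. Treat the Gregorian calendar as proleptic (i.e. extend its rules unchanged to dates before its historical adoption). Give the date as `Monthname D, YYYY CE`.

October 19, 1204 CE

For dates in this range the Gregorian date is 7 days ahead of the Julian.
12 October 1204 Julian + 7 days → 19 October 1204 Gregorian.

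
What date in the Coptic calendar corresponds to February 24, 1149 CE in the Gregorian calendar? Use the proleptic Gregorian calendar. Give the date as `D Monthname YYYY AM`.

23 Meshir 865 AM

Julian Day Number of the source date = 2140778.
Converting JDN 2140778 to the Coptic calendar gives 23 Meshir 865 AM.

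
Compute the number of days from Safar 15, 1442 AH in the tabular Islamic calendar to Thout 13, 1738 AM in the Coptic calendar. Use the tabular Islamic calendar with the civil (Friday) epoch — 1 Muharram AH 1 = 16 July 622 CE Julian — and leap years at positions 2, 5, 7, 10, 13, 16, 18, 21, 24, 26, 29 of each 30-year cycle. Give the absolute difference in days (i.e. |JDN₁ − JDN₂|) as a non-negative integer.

355

JDN of the first date = 2459126.
JDN of the second date = 2459481.
|2459481 − 2459126| = 355.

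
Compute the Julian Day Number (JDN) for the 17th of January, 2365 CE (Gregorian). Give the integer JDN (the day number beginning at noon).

JDN 2299161 is 15 October 1582 CE (Gregorian); the target day is +285714 days from there, so JDN = 2584875.

2584875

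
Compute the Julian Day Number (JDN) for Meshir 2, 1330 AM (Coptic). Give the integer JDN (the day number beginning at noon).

Equivalently 6 February 1614 (Gregorian).
JDN 2299161 is 15 October 1582 CE (Gregorian); the target day is +11437 days from there, so JDN = 2310598.

2310598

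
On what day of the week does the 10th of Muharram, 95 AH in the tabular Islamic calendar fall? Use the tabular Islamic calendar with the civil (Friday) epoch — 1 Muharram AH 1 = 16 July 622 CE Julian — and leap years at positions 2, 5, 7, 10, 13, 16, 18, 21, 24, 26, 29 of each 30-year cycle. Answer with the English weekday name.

This is JDN 1981759 (9 October 713 Gregorian).
1981759 ≡ 3 (mod 7); counting from Monday = 0 gives Thursday.

Thursday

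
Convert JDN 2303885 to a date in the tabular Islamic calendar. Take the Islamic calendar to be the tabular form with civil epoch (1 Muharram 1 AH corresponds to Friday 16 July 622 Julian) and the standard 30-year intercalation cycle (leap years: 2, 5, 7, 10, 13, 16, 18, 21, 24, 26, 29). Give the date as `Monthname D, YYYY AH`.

The Gregorian equivalent of JDN 2303885 is 21 September 1595.
In the tabular Islamic calendar that day is Muharram 16, 1004 AH.

Muharram 16, 1004 AH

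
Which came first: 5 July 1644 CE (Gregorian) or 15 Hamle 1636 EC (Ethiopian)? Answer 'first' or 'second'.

first

The two dates have Julian Day Numbers 2321705 and 2321719 respectively.
Since 2321705 < 2321719, the first date comes first.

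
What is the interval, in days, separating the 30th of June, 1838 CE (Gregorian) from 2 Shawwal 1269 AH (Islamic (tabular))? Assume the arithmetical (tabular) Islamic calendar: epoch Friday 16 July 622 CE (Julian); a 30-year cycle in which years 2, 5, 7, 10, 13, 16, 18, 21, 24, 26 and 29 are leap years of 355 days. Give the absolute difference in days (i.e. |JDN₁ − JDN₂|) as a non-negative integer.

First date → JDN 2392556; second date → JDN 2398044.
The interval is |2392556 − 2398044| = 5488 days.

5488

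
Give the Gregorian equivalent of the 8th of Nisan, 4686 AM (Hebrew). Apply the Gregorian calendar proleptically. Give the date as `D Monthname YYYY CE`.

30 March 926 CE

Julian Day Number of the source date = 2059363.
Converting JDN 2059363 to the Gregorian calendar gives 30 March 926 CE.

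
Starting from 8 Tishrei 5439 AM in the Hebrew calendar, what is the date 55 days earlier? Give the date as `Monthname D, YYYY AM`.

Av 12, 5438 AM

Counting 55 days back from JDN 2334204 reaches JDN 2334149, which is Av 12, 5438 AM.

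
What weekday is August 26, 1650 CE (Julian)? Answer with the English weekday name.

Equivalently 5 September 1650 Gregorian, JDN 2323958.
Since JDN mod 7 = 0 (0 = Monday), the day is Monday.

Monday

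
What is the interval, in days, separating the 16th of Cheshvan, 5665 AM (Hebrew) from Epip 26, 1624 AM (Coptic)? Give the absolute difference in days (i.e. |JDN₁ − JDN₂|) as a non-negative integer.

1377

First date → JDN 2416779; second date → JDN 2418156.
The interval is |2416779 − 2418156| = 1377 days.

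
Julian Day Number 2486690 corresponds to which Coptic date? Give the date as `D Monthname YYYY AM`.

The Gregorian equivalent of JDN 2486690 is 22 March 2096.
In the Coptic calendar that day is 13 Paremhat 1812 AM.

13 Paremhat 1812 AM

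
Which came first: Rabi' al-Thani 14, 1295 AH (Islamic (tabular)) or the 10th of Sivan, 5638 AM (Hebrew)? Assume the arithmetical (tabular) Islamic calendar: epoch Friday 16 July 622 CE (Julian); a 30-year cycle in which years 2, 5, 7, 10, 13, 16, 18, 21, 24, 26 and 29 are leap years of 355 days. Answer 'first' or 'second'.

first

First date → JDN 2407092; second date → JDN 2407147.
JDN 2407092 < JDN 2407147, so the first date is earlier.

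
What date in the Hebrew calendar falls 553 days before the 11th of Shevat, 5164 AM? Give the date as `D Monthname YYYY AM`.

20 Av 5162 AM

The starting date is JDN 2233892; 2233892 − 553 = 2233339.
JDN 2233339 corresponds to 20 Av 5162 AM.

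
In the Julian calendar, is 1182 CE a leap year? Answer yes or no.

no

1182 mod 4 = 2, so it is a common year in the Julian calendar.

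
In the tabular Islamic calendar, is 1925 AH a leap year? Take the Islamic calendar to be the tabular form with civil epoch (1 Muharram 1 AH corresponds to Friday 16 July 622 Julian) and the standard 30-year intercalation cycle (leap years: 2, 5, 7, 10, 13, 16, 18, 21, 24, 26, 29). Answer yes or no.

yes

Year 1925 AH is year 5 of its 30-year cycle; leap positions are 2, 5, 7, 10, 13, 16, 18, 21, 24, 26, 29, so it is a leap year (355 days).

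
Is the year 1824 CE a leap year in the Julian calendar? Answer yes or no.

yes

1824 mod 4 = 0, so it is a leap year in the Julian calendar.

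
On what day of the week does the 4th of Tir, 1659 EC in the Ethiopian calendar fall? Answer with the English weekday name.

This is JDN 2329928 (9 January 1667 Gregorian).
Since JDN mod 7 = 6 (0 = Monday), the day is Sunday.

Sunday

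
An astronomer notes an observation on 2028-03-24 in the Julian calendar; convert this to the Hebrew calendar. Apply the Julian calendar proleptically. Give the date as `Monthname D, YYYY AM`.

Nisan 10, 5788 AM

Both dates share Julian Day Number 2461868; in the Hebrew calendar that is 10 Nisan 5788 AM.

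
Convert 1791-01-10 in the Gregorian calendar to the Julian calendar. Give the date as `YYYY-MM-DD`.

The Julian–Gregorian offset here is 11 days (Julian trailing).
10 January 1791 Gregorian − 11 days → 30 December 1790 Julian.

1790-12-30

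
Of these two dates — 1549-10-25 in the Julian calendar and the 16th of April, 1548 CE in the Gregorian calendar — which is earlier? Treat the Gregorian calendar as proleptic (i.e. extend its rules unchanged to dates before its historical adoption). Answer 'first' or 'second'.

second

First date → JDN 2287128; second date → JDN 2286561.
JDN 2286561 < JDN 2287128, so the second date is earlier.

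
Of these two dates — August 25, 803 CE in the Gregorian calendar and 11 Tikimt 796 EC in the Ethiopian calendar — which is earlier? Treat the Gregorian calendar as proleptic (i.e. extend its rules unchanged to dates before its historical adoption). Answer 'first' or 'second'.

The two dates have Julian Day Numbers 2014586 and 2014635 respectively.
Since 2014586 < 2014635, the first date comes first.

first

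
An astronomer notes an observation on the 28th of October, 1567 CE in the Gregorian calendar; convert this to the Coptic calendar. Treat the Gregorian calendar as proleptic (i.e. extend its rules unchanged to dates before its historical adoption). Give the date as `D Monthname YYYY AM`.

20 Paopi 1284 AM

Julian Day Number of the source date = 2293695.
Converting JDN 2293695 to the Coptic calendar gives 20 Paopi 1284 AM.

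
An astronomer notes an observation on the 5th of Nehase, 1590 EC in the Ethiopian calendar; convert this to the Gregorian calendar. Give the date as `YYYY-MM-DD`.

Both dates share Julian Day Number 2304937; in the Gregorian calendar that is 8 August 1598 CE.

1598-08-08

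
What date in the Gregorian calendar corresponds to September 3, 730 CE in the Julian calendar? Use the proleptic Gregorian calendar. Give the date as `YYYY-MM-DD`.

At this point the Julian calendar is 4 days behind the Gregorian.
3 September 730 Julian + 4 days → 7 September 730 Gregorian.

0730-09-07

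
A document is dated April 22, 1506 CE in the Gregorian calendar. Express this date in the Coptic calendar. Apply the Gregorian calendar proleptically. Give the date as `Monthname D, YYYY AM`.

Julian Day Number of the source date = 2271226.
Converting JDN 2271226 to the Coptic calendar gives 17 Parmouti 1222 AM.

Parmouti 17, 1222 AM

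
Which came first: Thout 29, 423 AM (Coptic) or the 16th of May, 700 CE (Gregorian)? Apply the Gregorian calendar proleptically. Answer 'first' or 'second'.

The two dates have Julian Day Numbers 1979193 and 1976865 respectively.
Since 1976865 < 1979193, the second date comes first.

second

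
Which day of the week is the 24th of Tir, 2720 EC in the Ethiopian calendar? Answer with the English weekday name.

Wednesday

In the Gregorian calendar this is 8 February 2728 (JDN 2717479).
2717479 ≡ 2 (mod 7); counting from Monday = 0 gives Wednesday.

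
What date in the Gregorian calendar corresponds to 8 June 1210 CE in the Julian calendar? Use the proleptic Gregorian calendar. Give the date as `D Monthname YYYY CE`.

The Julian–Gregorian offset here is 7 days (Julian trailing).
8 June 1210 Julian + 7 days → 15 June 1210 Gregorian.

15 June 1210 CE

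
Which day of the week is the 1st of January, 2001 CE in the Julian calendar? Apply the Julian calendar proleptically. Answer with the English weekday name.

Equivalently 14 January 2001 Gregorian, JDN 2451924.
2451924 ≡ 6 (mod 7); counting from Monday = 0 gives Sunday.

Sunday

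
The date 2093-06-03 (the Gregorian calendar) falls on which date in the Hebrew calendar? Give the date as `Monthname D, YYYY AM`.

Julian Day Number of the source date = 2485667.
Converting JDN 2485667 to the Hebrew calendar gives 9 Sivan 5853 AM.

Sivan 9, 5853 AM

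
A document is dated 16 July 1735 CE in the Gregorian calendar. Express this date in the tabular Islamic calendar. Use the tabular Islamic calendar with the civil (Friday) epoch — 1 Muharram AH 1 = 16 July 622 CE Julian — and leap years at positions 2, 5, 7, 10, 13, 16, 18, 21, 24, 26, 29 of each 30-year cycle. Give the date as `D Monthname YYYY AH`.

Julian Day Number of the source date = 2354952.
Converting JDN 2354952 to the tabular Islamic calendar gives 24 Safar 1148 AH.

24 Safar 1148 AH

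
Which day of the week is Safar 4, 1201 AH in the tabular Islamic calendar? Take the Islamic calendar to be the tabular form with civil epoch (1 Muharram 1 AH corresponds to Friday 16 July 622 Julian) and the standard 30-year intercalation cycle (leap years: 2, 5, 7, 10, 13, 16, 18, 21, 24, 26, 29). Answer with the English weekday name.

Sunday

This is JDN 2373713 (26 November 1786 Gregorian).
JDN 2373713 mod 7 = 6, and JDN 0 was a Monday, so this is a Sunday.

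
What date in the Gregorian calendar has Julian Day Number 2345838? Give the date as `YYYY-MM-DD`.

1710-08-02

Counting from JDN 2299161 = 15 Oct 1582 gives an offset of 46677 days.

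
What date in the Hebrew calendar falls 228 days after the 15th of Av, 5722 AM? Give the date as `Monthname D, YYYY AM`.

Nisan 6, 5723 AM

Counting 228 days forward from JDN 2437892 reaches JDN 2438120, which is Nisan 6, 5723 AM.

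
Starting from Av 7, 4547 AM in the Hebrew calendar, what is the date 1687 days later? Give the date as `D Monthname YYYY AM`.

9 Adar II 4552 AM

The starting date is JDN 2008716; 2008716 + 1687 = 2010403.
JDN 2010403 corresponds to 9 Adar II 4552 AM.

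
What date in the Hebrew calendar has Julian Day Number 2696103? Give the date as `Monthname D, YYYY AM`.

Av 10, 6429 AM

JDN 2696103 is 30 July 2669 in the Gregorian calendar.
In the Hebrew calendar that day is Av 10, 6429 AM.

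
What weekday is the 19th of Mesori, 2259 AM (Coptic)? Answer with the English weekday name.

In the Gregorian calendar this is 29 August 2543 (JDN 2650112).
2650112 ≡ 3 (mod 7); counting from Monday = 0 gives Thursday.

Thursday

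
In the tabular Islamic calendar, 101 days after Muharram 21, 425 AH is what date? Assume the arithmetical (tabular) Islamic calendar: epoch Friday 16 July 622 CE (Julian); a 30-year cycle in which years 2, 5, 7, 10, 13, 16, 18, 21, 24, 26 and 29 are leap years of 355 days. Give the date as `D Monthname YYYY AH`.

Counting 101 days forward from JDN 2098711 reaches JDN 2098812, which is 4 Jumada al-Awwal 425 AH.

4 Jumada al-Awwal 425 AH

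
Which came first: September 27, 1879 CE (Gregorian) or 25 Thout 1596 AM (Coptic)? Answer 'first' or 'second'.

first

Converting both to JDN: 2407620 vs 2407628; the smaller is the first.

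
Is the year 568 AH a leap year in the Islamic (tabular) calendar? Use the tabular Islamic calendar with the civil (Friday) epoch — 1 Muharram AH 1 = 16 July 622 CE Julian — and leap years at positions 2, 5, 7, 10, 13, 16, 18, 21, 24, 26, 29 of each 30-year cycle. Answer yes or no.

Year 568 AH is year 28 of its 30-year cycle; leap positions are 2, 5, 7, 10, 13, 16, 18, 21, 24, 26, 29, so it is a common year (354 days).

no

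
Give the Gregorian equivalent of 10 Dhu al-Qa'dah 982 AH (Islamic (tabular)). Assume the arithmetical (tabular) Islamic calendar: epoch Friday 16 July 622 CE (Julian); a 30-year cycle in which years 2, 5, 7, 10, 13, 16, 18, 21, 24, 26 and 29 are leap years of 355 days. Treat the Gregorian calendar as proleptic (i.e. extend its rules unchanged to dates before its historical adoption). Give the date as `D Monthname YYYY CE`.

3 March 1575 CE

Julian Day Number of the source date = 2296378.
Converting JDN 2296378 to the Gregorian calendar gives 3 March 1575 CE.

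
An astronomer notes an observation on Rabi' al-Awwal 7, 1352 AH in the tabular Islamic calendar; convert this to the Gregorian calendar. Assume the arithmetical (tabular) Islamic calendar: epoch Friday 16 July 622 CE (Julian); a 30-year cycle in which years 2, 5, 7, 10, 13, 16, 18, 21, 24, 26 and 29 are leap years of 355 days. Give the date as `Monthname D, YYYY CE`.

June 30, 1933 CE

Julian Day Number of the source date = 2427254.
Converting JDN 2427254 to the Gregorian calendar gives 30 June 1933 CE.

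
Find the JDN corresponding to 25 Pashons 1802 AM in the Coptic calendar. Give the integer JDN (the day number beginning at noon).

In the Gregorian calendar the same day is 2 June 2086.
JDN 2299161 is 15 October 1582 CE (Gregorian); the target day is +183948 days from there, so JDN = 2483109.

2483109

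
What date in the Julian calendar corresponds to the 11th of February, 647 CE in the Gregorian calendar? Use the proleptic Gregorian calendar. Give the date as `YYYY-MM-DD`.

0647-02-08

The Julian–Gregorian offset here is 3 days (Julian trailing).
11 February 647 Gregorian − 3 days → 8 February 647 Julian.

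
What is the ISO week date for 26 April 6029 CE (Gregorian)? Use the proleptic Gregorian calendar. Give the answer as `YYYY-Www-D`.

6029-W17-4

The weekday is Thursday (ISO weekday 4).
That Thursday belongs to ISO week 17 of ISO year 6029.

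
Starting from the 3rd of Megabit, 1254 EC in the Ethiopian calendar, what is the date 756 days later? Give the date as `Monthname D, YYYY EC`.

The starting date is JDN 2182061; 2182061 + 756 = 2182817.
JDN 2182817 corresponds to Megabit 28, 1256 EC.

Megabit 28, 1256 EC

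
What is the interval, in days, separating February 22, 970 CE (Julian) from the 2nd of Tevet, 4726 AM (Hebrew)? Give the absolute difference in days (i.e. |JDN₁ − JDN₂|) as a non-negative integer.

JDN of the first date = 2075403.
JDN of the second date = 2073856.
|2073856 − 2075403| = 1547.

1547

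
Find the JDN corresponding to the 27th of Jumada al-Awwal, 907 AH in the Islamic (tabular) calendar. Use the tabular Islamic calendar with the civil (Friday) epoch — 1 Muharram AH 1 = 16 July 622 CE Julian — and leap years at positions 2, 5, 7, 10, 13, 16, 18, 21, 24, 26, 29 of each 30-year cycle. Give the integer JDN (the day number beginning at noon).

Equivalently 18 December 1501 (proleptic Gregorian).
JDN 2451545 is 1 January 2000 CE (Gregorian); the target day is −181905 days from there, so JDN = 2269640.

2269640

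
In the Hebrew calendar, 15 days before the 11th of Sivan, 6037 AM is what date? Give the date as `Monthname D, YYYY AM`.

Iyar 25, 6037 AM

JDN of the 11th of Sivan, 6037 AM = 2552881.
2552881 − 15 = 2552866.
JDN 2552866 in the Hebrew calendar is Iyar 25, 6037 AM.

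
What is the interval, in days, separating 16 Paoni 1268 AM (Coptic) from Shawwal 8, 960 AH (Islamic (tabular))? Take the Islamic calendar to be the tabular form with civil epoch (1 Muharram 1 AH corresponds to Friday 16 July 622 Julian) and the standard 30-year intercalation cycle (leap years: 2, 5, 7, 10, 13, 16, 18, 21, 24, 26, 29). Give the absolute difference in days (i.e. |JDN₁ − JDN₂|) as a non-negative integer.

464

JDN of the first date = 2288087.
JDN of the second date = 2288551.
|2288551 − 2288087| = 464.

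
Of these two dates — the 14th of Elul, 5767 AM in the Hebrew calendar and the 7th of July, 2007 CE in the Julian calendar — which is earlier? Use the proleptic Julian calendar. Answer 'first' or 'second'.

second

First date → JDN 2454341; second date → JDN 2454302.
JDN 2454302 < JDN 2454341, so the second date is earlier.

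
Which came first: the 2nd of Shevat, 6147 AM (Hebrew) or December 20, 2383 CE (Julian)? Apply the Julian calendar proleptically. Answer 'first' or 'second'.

second

The two dates have Julian Day Numbers 2592915 and 2591802 respectively.
Since 2591802 < 2592915, the second date comes first.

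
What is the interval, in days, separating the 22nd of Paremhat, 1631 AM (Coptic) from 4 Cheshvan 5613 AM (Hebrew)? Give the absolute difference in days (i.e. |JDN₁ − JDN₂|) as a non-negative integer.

JDN of the first date = 2420588.
JDN of the second date = 2397779.
|2397779 − 2420588| = 22809.

22809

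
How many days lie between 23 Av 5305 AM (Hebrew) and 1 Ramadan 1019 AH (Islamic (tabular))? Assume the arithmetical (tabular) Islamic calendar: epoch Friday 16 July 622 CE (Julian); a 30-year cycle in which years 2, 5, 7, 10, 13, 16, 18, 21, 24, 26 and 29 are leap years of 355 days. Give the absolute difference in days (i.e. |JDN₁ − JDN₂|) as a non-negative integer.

First date → JDN 2285582; second date → JDN 2309421.
The interval is |2285582 − 2309421| = 23839 days.

23839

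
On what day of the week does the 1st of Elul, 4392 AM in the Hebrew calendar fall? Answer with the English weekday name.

Sunday

In the proleptic Gregorian calendar this is 26 August 632 (JDN 1952131).
1952131 ≡ 6 (mod 7); counting from Monday = 0 gives Sunday.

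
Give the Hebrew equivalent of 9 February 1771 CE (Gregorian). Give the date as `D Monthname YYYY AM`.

Both dates share Julian Day Number 2367944; in the Hebrew calendar that is 25 Shevat 5531 AM.

25 Shevat 5531 AM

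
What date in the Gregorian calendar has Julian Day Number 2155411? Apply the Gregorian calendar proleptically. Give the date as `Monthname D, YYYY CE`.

March 19, 1189 CE

Counting from JDN 2299161 = 15 Oct 1582 gives an offset of -143750 days.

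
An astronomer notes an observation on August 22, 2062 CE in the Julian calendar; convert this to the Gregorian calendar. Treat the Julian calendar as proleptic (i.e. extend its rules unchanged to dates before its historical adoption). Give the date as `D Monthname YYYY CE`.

The Julian–Gregorian offset here is 13 days (Julian trailing).
22 August 2062 Julian + 13 days → 4 September 2062 Gregorian.

4 September 2062 CE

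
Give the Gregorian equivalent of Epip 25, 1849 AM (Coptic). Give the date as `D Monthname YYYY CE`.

2 August 2133 CE

Both dates share Julian Day Number 2500336; in the Gregorian calendar that is 2 August 2133 CE.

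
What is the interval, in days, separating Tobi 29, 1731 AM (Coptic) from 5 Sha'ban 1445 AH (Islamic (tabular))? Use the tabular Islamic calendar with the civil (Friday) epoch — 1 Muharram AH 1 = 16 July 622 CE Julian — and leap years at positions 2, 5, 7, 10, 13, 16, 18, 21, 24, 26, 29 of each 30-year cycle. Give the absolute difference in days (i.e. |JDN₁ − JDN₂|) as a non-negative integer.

First date → JDN 2457060; second date → JDN 2460356.
The interval is |2457060 − 2460356| = 3296 days.

3296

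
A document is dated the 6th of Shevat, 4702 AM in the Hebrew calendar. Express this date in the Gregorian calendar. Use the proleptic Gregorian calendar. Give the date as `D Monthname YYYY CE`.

Julian Day Number of the source date = 2065150.
Converting JDN 2065150 to the Gregorian calendar gives 1 February 942 CE.

1 February 942 CE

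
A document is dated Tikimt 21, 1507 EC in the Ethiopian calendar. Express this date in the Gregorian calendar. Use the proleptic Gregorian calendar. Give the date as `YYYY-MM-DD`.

1514-10-28

Both dates share Julian Day Number 2274337; in the Gregorian calendar that is 28 October 1514 CE.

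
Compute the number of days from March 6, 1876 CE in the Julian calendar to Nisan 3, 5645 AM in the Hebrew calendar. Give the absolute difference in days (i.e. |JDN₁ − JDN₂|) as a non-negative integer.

3288

JDN of the first date = 2406332.
JDN of the second date = 2409620.
|2409620 − 2406332| = 3288.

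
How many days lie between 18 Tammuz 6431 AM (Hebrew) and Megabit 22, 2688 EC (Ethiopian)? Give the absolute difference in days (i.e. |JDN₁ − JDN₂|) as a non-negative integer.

First date → JDN 2696820; second date → JDN 2705849.
The interval is |2696820 − 2705849| = 9029 days.

9029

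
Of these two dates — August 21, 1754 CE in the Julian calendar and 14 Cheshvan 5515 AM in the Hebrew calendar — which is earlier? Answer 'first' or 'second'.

The two dates have Julian Day Numbers 2361939 and 2361998 respectively.
Since 2361939 < 2361998, the first date comes first.

first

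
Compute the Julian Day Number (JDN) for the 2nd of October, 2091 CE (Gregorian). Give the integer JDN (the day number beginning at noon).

JDN 2451545 is 1 January 2000 CE (Gregorian); the target day is +33512 days from there, so JDN = 2485057.

2485057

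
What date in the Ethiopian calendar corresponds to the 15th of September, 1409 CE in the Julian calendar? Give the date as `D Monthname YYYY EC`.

18 Meskerem 1402 EC

Julian Day Number of the source date = 2235953.
Converting JDN 2235953 to the Ethiopian calendar gives 18 Meskerem 1402 EC.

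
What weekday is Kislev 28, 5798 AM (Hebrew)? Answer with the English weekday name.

This is JDN 2465399 (6 December 2037 Gregorian).
2465399 ≡ 6 (mod 7); counting from Monday = 0 gives Sunday.

Sunday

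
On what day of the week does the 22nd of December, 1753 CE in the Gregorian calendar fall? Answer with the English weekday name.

Saturday

2361686 ≡ 5 (mod 7); counting from Monday = 0 gives Saturday.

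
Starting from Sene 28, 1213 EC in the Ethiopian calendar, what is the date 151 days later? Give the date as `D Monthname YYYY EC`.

The starting date is JDN 2167201; 2167201 + 151 = 2167352.
JDN 2167352 corresponds to 24 Hidar 1214 EC.

24 Hidar 1214 EC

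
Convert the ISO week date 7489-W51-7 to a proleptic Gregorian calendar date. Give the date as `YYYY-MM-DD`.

ISO week 1 of 7489 is the week containing the first Thursday of 7489.
Week 51, day 7 (Sunday) lands on 7489-12-22.

7489-12-22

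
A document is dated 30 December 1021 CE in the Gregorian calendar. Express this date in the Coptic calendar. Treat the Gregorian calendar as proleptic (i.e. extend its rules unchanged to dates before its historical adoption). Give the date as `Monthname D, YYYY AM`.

Koiak 28, 738 AM

Julian Day Number of the source date = 2094336.
Converting JDN 2094336 to the Coptic calendar gives 28 Koiak 738 AM.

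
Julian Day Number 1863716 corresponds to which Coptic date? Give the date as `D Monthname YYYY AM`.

JDN 1863716 is 31 July 390 in the proleptic Gregorian calendar.
In the Coptic calendar that day is 6 Mesori 106 AM.

6 Mesori 106 AM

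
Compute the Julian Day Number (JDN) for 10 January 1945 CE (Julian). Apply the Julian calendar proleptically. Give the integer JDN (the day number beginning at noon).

2431479

In the Gregorian calendar the same day is 23 January 1945.
JDN 2400001 is 17 November 1858 CE (Gregorian), MJD 0; the target day is +31478 days from there, so JDN = 2431479.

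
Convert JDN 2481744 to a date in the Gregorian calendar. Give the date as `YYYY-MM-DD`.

JDN 2451545 is 1 Jan 2000; 2481744 is +30199 days from there.

2082-09-06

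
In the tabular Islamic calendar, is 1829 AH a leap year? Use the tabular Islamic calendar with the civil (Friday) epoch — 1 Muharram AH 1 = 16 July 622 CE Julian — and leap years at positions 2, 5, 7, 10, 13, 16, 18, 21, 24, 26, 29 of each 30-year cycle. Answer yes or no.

yes

Year 1829 AH is year 29 of its 30-year cycle; leap positions are 2, 5, 7, 10, 13, 16, 18, 21, 24, 26, 29, so it is a leap year (355 days).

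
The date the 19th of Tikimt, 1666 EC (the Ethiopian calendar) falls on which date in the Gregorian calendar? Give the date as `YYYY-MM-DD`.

1673-10-26

Both dates share Julian Day Number 2332410; in the Gregorian calendar that is 26 October 1673 CE.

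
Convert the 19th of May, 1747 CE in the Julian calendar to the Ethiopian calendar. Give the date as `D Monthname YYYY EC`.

Julian Day Number of the source date = 2359288.
Converting JDN 2359288 to the Ethiopian calendar gives 24 Ginbot 1739 EC.

24 Ginbot 1739 EC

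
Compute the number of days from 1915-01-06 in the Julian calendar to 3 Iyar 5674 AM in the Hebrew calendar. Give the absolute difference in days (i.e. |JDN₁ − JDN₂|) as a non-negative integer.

265

First date → JDN 2420517; second date → JDN 2420252.
The interval is |2420517 − 2420252| = 265 days.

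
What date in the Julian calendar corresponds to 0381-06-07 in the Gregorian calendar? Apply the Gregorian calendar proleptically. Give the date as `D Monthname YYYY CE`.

6 June 381 CE

The Julian–Gregorian offset here is 1 day (Julian trailing).
7 June 381 Gregorian − 1 day → 6 June 381 Julian.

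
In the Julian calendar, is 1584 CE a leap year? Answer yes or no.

yes

1584 mod 4 = 0, so it is a leap year in the Julian calendar.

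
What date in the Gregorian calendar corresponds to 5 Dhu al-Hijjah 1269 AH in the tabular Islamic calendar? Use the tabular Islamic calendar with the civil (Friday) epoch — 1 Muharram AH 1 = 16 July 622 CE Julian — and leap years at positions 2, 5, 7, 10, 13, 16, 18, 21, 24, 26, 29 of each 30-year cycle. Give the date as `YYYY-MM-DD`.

1853-09-09

Both dates share Julian Day Number 2398106; in the Gregorian calendar that is 9 September 1853 CE.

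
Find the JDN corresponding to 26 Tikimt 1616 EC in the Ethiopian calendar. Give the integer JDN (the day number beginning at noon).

2314155

Equivalently 3 November 1623 (Gregorian).
JDN 2299161 is 15 October 1582 CE (Gregorian); the target day is +14994 days from there, so JDN = 2314155.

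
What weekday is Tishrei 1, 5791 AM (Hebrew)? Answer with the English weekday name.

In the Gregorian calendar this is 28 September 2030 (JDN 2462773).
JDN 2462773 mod 7 = 5, and JDN 0 was a Monday, so this is a Saturday.

Saturday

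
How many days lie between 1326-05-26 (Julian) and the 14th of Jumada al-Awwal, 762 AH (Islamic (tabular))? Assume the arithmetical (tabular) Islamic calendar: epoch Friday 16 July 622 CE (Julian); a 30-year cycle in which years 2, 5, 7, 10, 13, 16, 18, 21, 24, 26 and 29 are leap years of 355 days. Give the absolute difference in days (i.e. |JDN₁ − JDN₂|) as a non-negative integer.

12719

First date → JDN 2205525; second date → JDN 2218244.
The interval is |2205525 − 2218244| = 12719 days.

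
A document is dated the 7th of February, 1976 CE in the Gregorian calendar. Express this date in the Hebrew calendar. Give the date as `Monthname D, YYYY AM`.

Adar I 6, 5736 AM

Julian Day Number of the source date = 2442816.
Converting JDN 2442816 to the Hebrew calendar gives 6 Adar I 5736 AM.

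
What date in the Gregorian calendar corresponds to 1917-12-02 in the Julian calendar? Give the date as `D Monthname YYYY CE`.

15 December 1917 CE

For dates in this range the Gregorian date is 13 days ahead of the Julian.
2 December 1917 Julian + 13 days → 15 December 1917 Gregorian.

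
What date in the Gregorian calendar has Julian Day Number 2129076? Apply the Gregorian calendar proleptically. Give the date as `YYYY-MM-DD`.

1117-02-10

Counting from JDN 2299161 = 15 Oct 1582 gives an offset of -170085 days.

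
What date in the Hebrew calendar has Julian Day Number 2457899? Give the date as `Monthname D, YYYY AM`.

Iyar 29, 5777 AM

JDN 2457899 is 25 May 2017 in the Gregorian calendar.
In the Hebrew calendar that day is Iyar 29, 5777 AM.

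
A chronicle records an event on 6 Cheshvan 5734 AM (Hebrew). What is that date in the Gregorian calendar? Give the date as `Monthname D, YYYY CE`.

November 1, 1973 CE

Julian Day Number of the source date = 2441988.
Converting JDN 2441988 to the Gregorian calendar gives 1 November 1973 CE.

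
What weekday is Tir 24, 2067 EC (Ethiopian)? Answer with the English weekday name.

This is JDN 2478970 (1 February 2075 Gregorian).
JDN 2478970 mod 7 = 4, and JDN 0 was a Monday, so this is a Friday.

Friday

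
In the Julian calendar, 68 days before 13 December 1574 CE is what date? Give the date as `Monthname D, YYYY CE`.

October 6, 1574 CE

JDN of 13 December 1574 CE = 2296308.
2296308 − 68 = 2296240.
JDN 2296240 in the Julian calendar is October 6, 1574 CE.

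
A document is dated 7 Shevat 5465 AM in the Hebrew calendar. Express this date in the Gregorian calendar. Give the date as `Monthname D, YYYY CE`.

Julian Day Number of the source date = 2343830.
Converting JDN 2343830 to the Gregorian calendar gives 1 February 1705 CE.

February 1, 1705 CE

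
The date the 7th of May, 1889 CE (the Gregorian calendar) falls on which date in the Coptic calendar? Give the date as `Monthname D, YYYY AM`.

Both dates share Julian Day Number 2411130; in the Coptic calendar that is 30 Parmouti 1605 AM.

Parmouti 30, 1605 AM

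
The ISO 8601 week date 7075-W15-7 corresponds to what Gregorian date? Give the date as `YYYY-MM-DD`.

7075-04-18

ISO week 1 of 7075 is the week containing the first Thursday of 7075.
Week 15, day 7 (Sunday) lands on 7075-04-18.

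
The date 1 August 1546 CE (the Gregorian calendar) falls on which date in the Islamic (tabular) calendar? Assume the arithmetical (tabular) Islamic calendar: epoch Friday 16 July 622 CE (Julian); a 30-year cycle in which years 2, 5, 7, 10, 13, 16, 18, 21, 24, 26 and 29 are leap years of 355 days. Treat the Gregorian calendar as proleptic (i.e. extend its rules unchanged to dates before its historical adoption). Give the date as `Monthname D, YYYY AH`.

Jumada al-Awwal 23, 953 AH

Both dates share Julian Day Number 2285937; in the tabular Islamic calendar that is 23 Jumada al-Awwal 953 AH.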